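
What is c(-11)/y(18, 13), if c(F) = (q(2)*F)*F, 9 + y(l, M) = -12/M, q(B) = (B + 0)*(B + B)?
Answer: -12584/129 ≈ -97.550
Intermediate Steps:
q(B) = 2*B**2 (q(B) = B*(2*B) = 2*B**2)
y(l, M) = -9 - 12/M
c(F) = 8*F**2 (c(F) = ((2*2**2)*F)*F = ((2*4)*F)*F = (8*F)*F = 8*F**2)
c(-11)/y(18, 13) = (8*(-11)**2)/(-9 - 12/13) = (8*121)/(-9 - 12*1/13) = 968/(-9 - 12/13) = 968/(-129/13) = 968*(-13/129) = -12584/129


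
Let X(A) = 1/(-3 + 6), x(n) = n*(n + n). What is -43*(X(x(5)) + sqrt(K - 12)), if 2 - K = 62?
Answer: -43/3 - 258*I*sqrt(2) ≈ -14.333 - 364.87*I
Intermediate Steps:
K = -60 (K = 2 - 1*62 = 2 - 62 = -60)
x(n) = 2*n**2 (x(n) = n*(2*n) = 2*n**2)
X(A) = 1/3
-43*(X(x(5)) + sqrt(K - 12)) = -43*(1/3 + sqrt(-60 - 12)) = -43*(1/3 + sqrt(-72)) = -43*(1/3 + 6*I*sqrt(2)) = -43/3 - 258*I*sqrt(2)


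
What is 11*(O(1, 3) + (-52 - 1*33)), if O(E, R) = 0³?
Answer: -935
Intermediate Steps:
O(E, R) = 0
11*(O(1, 3) + (-52 - 1*33)) = 11*(0 + (-52 - 1*33)) = 11*(0 + (-52 - 33)) = 11*(0 - 85) = 11*(-85) = -935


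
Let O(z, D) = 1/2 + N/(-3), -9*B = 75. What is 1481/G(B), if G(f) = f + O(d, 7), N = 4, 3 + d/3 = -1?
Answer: -8886/55 ≈ -161.56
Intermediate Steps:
B = -25/3 (B = -⅑*75 = -25/3 ≈ -8.3333)
d = -12 (d = -9 + 3*(-1) = -9 - 3 = -12)
O(z, D) = -⅚ (O(z, D) = 1/2 + 4/(-3) = 1*(½) + 4*(-⅓) = ½ - 4/3 = -⅚)
G(f) = -⅚ + f (G(f) = f - ⅚ = -⅚ + f)
1481/G(B) = 1481/(-⅚ - 25/3) = 1481/(-55/6) = 1481*(-6/55) = -8886/55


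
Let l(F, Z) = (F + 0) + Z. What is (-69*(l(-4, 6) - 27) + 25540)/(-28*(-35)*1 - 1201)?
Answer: -27265/221 ≈ -123.37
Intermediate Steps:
l(F, Z) = F + Z
(-69*(l(-4, 6) - 27) + 25540)/(-28*(-35)*1 - 1201) = (-69*((-4 + 6) - 27) + 25540)/(-28*(-35)*1 - 1201) = (-69*(2 - 27) + 25540)/(980*1 - 1201) = (-69*(-25) + 25540)/(980 - 1201) = (1725 + 25540)/(-221) = 27265*(-1/221) = -27265/221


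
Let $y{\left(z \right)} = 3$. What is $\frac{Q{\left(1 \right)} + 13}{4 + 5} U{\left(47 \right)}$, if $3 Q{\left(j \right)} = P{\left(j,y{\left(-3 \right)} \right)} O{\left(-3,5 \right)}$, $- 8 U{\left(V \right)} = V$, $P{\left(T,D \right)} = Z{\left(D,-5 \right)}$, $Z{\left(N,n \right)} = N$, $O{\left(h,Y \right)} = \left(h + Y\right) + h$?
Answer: $- \frac{47}{6} \approx -7.8333$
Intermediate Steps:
$O{\left(h,Y \right)} = Y + 2 h$ ($O{\left(h,Y \right)} = \left(Y + h\right) + h = Y + 2 h$)
$P{\left(T,D \right)} = D$
$U{\left(V \right)} = - \frac{V}{8}$
$Q{\left(j \right)} = -1$ ($Q{\left(j \right)} = \frac{3 \left(5 + 2 \left(-3\right)\right)}{3} = \frac{3 \left(5 - 6\right)}{3} = \frac{3 \left(-1\right)}{3} = \frac{1}{3} \left(-3\right) = -1$)
$\frac{Q{\left(1 \right)} + 13}{4 + 5} U{\left(47 \right)} = \frac{-1 + 13}{4 + 5} \left(\left(- \frac{1}{8}\right) 47\right) = \frac{12}{9} \left(- \frac{47}{8}\right) = 12 \cdot \frac{1}{9} \left(- \frac{47}{8}\right) = \frac{4}{3} \left(- \frac{47}{8}\right) = - \frac{47}{6}$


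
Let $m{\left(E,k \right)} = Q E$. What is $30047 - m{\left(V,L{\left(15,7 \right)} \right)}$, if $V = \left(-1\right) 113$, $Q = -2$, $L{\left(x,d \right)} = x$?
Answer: $29821$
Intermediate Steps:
$V = -113$
$m{\left(E,k \right)} = - 2 E$
$30047 - m{\left(V,L{\left(15,7 \right)} \right)} = 30047 - \left(-2\right) \left(-113\right) = 30047 - 226 = 29821$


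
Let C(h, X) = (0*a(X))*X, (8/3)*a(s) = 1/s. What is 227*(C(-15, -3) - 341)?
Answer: -77407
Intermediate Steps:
a(s) = 3/(8*s)
C(h, X) = 0 (C(h, X) = (0*(3/(8*X)))*X = 0*X = 0)
227*(C(-15, -3) - 341) = 227*(0 - 341) = 227*(-341) = -77407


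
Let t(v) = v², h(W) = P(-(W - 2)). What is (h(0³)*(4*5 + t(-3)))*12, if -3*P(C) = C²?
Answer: -464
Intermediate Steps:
P(C) = -C²/3
h(W) = -(2 - W)²/3 (h(W) = -(W - 2)²/3 = -(-2 + W)²/3 = -(2 - W)²/3)
(h(0³)*(4*5 + t(-3)))*12 = ((-(-2 + 0³)²/3)*(4*5 + (-3)²))*12 = ((-(-2 + 0)²/3)*(20 + 9))*12 = (-⅓*(-2)²*29)*12 = (-⅓*4*29)*12 = -4/3*29*12 = -116/3*12 = -464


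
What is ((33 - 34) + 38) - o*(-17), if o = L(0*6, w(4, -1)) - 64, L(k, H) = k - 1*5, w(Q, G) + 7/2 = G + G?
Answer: -1136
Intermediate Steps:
w(Q, G) = -7/2 + 2*G (w(Q, G) = -7/2 + (G + G) = -7/2 + 2*G)
L(k, H) = -5 + k (L(k, H) = k - 5 = -5 + k)
o = -69 (o = (-5 + 0*6) - 64 = (-5 + 0) - 64 = -5 - 64 = -69)
((33 - 34) + 38) - o*(-17) = ((33 - 34) + 38) - 1*(-69)*(-17) = (-1 + 38) + 69*(-17) = 37 - 1173 = -1136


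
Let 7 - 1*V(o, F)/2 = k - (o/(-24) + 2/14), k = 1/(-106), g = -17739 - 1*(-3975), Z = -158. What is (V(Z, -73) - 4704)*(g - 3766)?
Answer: 91243238045/1113 ≈ 8.1980e+7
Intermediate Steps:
g = -13764 (g = -17739 + 3975 = -13764)
k = -1/106 ≈ -0.0094340
V(o, F) = 5307/371 - o/12 (V(o, F) = 14 - 2*(-1/106 - (o/(-24) + 2/14)) = 14 - 2*(-1/106 - (o*(-1/24) + 2*(1/14))) = 14 - 2*(-1/106 - (-o/24 + 1/7)) = 14 - 2*(-1/106 - (1/7 - o/24)) = 14 - 2*(-1/106 + (-1/7 + o/24)) = 14 - 2*(-113/742 + o/24) = 14 + (113/371 - o/12) = 5307/371 - o/12)
(V(Z, -73) - 4704)*(g - 3766) = ((5307/371 - 1/12*(-158)) - 4704)*(-13764 - 3766) = ((5307/371 + 79/6) - 4704)*(-17530) = (61151/2226 - 4704)*(-17530) = -10409953/2226*(-17530) = 91243238045/1113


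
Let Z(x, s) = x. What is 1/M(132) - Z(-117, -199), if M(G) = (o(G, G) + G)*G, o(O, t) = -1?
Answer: 2023165/17292 ≈ 117.00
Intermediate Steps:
M(G) = G*(-1 + G) (M(G) = (-1 + G)*G = G*(-1 + G))
1/M(132) - Z(-117, -199) = 1/(132*(-1 + 132)) - 1*(-117) = 1/(132*131) + 117 = 1/17292 + 117 = 2023165/17292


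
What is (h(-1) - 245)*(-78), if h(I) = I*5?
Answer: 19500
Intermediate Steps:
h(I) = 5*I
(h(-1) - 245)*(-78) = (5*(-1) - 245)*(-78) = (-5 - 245)*(-78) = -250*(-78) = 19500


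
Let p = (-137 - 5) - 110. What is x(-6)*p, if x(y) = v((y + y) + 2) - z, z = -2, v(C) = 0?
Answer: -504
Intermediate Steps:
p = -252 (p = -142 - 110 = -252)
x(y) = 2 (x(y) = 0 - 1*(-2) = 0 + 2 = 2)
x(-6)*p = 2*(-252) = -504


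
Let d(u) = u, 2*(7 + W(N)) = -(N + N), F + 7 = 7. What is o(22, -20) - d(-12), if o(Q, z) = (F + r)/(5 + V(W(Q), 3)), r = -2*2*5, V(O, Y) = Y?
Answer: 19/2 ≈ 9.5000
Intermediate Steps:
F = 0 (F = -7 + 7 = 0)
W(N) = -7 - N (W(N) = -7 + (-(N + N))/2 = -7 + (-2*N)/2 = -7 - N)
r = -20 (r = -4*5 = -20)
o(Q, z) = -5/2 (o(Q, z) = (0 - 20)/(5 + 3) = -20/8 = -20*1/8 = -5/2)
o(22, -20) - d(-12) = -5/2 - 1*(-12) = -5/2 + 12 = 19/2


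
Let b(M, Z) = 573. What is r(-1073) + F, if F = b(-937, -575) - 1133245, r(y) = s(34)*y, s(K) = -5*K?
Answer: -950262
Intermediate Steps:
r(y) = -170*y (r(y) = (-5*34)*y = -170*y)
F = -1132672 (F = 573 - 1133245 = -1132672)
r(-1073) + F = -170*(-1073) - 1132672 = 182410 - 1132672 = -950262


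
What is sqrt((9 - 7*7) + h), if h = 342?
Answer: sqrt(302) ≈ 17.378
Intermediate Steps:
sqrt((9 - 7*7) + h) = sqrt((9 - 7*7) + 342) = sqrt((9 - 49) + 342) = sqrt(-40 + 342) = sqrt(302)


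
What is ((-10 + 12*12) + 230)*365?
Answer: 132860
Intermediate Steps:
((-10 + 12*12) + 230)*365 = ((-10 + 144) + 230)*365 = (134 + 230)*365 = 364*365 = 132860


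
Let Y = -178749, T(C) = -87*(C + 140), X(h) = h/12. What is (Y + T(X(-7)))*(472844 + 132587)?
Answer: -462254439103/4 ≈ -1.1556e+11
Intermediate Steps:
X(h) = h/12 (X(h) = h*(1/12) = h/12)
T(C) = -12180 - 87*C (T(C) = -87*(140 + C) = -12180 - 87*C)
(Y + T(X(-7)))*(472844 + 132587) = (-178749 + (-12180 - 29*(-7)/4))*(472844 + 132587) = (-178749 + (-12180 - 87*(-7/12)))*605431 = (-178749 + (-12180 + 203/4))*605431 = (-178749 - 48517/4)*605431 = -763513/4*605431 = -462254439103/4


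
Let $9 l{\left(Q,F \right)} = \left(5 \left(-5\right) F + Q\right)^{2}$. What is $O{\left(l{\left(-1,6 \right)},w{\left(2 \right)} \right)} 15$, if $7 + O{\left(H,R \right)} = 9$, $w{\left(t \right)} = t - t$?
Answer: $30$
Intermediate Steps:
$l{\left(Q,F \right)} = \frac{\left(Q - 25 F\right)^{2}}{9}$ ($l{\left(Q,F \right)} = \frac{\left(5 \left(-5\right) F + Q\right)^{2}}{9} = \frac{\left(- 25 F + Q\right)^{2}}{9} = \frac{\left(Q - 25 F\right)^{2}}{9}$)
$w{\left(t \right)} = 0$
$O{\left(H,R \right)} = 2$ ($O{\left(H,R \right)} = -7 + 9 = 2$)
$O{\left(l{\left(-1,6 \right)},w{\left(2 \right)} \right)} 15 = 2 \cdot 15 = 30$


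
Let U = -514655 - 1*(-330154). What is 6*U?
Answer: -1107006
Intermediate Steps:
U = -184501 (U = -514655 + 330154 = -184501)
6*U = 6*(-184501) = -1107006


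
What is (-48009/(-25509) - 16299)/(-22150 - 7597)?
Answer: 138574394/252938741 ≈ 0.54786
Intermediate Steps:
(-48009/(-25509) - 16299)/(-22150 - 7597) = (-48009*(-1/25509) - 16299)/(-29747) = (16003/8503 - 16299)*(-1/29747) = -138574394/8503*(-1/29747) = 138574394/252938741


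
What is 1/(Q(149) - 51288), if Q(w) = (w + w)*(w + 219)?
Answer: 1/58376 ≈ 1.7130e-5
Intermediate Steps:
Q(w) = 2*w*(219 + w) (Q(w) = (2*w)*(219 + w) = 2*w*(219 + w))
1/(Q(149) - 51288) = 1/(2*149*(219 + 149) - 51288) = 1/(2*149*368 - 51288) = 1/(109664 - 51288) = 1/58376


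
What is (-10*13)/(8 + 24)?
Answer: -65/16 ≈ -4.0625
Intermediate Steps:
(-10*13)/(8 + 24) = -130/32 = -130*1/32 = -65/16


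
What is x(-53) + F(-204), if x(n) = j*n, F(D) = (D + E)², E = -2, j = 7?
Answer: 42065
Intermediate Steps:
F(D) = (-2 + D)² (F(D) = (D - 2)² = (-2 + D)²)
x(n) = 7*n
x(-53) + F(-204) = 7*(-53) + (-2 - 204)² = -371 + (-206)² = -371 + 42436 = 42065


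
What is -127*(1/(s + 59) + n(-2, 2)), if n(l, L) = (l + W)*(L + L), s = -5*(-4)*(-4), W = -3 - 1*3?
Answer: 85471/21 ≈ 4070.0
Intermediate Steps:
W = -6 (W = -3 - 3 = -6)
s = -80 (s = 20*(-4) = -80)
n(l, L) = 2*L*(-6 + l) (n(l, L) = (l - 6)*(L + L) = (-6 + l)*(2*L) = 2*L*(-6 + l))
-127*(1/(s + 59) + n(-2, 2)) = -127*(1/(-80 + 59) + 2*2*(-6 - 2)) = -127*(1/(-21) + 2*2*(-8)) = -127*(-1/21 - 32) = -127*(-673/21) = 85471/21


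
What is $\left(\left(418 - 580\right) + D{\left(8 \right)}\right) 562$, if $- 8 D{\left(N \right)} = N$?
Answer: $-91606$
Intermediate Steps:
$D{\left(N \right)} = - \frac{N}{8}$
$\left(\left(418 - 580\right) + D{\left(8 \right)}\right) 562 = \left(\left(418 - 580\right) - 1\right) 562 = \left(-162 - 1\right) 562 = \left(-163\right) 562 = -91606$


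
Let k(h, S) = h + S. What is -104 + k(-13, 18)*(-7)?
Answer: -139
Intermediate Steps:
k(h, S) = S + h
-104 + k(-13, 18)*(-7) = -104 + (18 - 13)*(-7) = -104 + 5*(-7) = -104 - 35 = -139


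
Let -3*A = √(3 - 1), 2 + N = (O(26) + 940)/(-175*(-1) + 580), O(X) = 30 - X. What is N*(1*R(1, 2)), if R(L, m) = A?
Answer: 566*√2/2265 ≈ 0.35340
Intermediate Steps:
N = -566/755 (N = -2 + ((30 - 1*26) + 940)/(-175*(-1) + 580) = -2 + ((30 - 26) + 940)/(175 + 580) = -2 + (4 + 940)/755 = -2 + 944*(1/755) = -2 + 944/755 = -566/755 ≈ -0.74967)
A = -√2/3 (A = -√(3 - 1)/3 = -√2/3 ≈ -0.47140)
R(L, m) = -√2/3
N*(1*R(1, 2)) = -566*(-√2/3)/755 = -(-566)*√2/2265 = 566*√2/2265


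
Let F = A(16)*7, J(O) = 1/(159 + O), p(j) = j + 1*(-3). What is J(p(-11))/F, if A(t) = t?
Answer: 1/16240 ≈ 6.1576e-5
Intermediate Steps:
p(j) = -3 + j (p(j) = j - 3 = -3 + j)
F = 112 (F = 16*7 = 112)
J(p(-11))/F = 1/((159 + (-3 - 11))*112) = (1/112)/(159 - 14) = (1/112)/145 = (1/145)*(1/112) = 1/16240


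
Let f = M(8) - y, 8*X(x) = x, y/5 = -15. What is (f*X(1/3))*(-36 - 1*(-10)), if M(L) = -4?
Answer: -923/12 ≈ -76.917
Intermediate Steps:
y = -75 (y = 5*(-15) = -75)
X(x) = x/8
f = 71 (f = -4 - 1*(-75) = -4 + 75 = 71)
(f*X(1/3))*(-36 - 1*(-10)) = (71*((1/8)/3))*(-36 - 1*(-10)) = (71*((1/8)*(1/3)))*(-36 + 10) = (71*(1/24))*(-26) = (71/24)*(-26) = -923/12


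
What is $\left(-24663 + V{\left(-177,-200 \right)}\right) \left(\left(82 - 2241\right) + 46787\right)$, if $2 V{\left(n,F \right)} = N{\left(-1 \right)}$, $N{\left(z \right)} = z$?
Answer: $-1100682678$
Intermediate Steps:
$V{\left(n,F \right)} = - \frac{1}{2}$ ($V{\left(n,F \right)} = \frac{1}{2} \left(-1\right) = - \frac{1}{2}$)
$\left(-24663 + V{\left(-177,-200 \right)}\right) \left(\left(82 - 2241\right) + 46787\right) = \left(-24663 - \frac{1}{2}\right) \left(\left(82 - 2241\right) + 46787\right) = - \frac{49327 \left(\left(82 - 2241\right) + 46787\right)}{2} = - \frac{49327 \left(-2159 + 46787\right)}{2} = \left(- \frac{49327}{2}\right) 44628 = -1100682678$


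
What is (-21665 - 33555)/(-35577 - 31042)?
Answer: 55220/66619 ≈ 0.82889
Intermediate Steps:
(-21665 - 33555)/(-35577 - 31042) = -55220/(-66619) = -55220*(-1/66619) = 55220/66619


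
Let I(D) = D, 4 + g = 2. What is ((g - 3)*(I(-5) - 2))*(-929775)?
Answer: -32542125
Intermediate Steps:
g = -2 (g = -4 + 2 = -2)
((g - 3)*(I(-5) - 2))*(-929775) = ((-2 - 3)*(-5 - 2))*(-929775) = -5*(-7)*(-929775) = 35*(-929775) = -32542125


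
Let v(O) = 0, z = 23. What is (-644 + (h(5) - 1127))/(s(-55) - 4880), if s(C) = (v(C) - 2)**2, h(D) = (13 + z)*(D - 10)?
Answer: 1951/4876 ≈ 0.40012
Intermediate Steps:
h(D) = -360 + 36*D (h(D) = (13 + 23)*(D - 10) = 36*(-10 + D) = -360 + 36*D)
s(C) = 4 (s(C) = (0 - 2)**2 = (-2)**2 = 4)
(-644 + (h(5) - 1127))/(s(-55) - 4880) = (-644 + ((-360 + 36*5) - 1127))/(4 - 4880) = (-644 + ((-360 + 180) - 1127))/(-4876) = (-644 + (-180 - 1127))*(-1/4876) = (-644 - 1307)*(-1/4876) = -1951*(-1/4876) = 1951/4876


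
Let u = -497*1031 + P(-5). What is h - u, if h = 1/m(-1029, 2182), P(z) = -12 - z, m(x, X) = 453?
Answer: 232123543/453 ≈ 5.1241e+5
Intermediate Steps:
u = -512414 (u = -497*1031 + (-12 - 1*(-5)) = -512407 + (-12 + 5) = -512407 - 7 = -512414)
h = 1/453 ≈ 0.0022075
h - u = 1/453 - 1*(-512414) = 1/453 + 512414 = 232123543/453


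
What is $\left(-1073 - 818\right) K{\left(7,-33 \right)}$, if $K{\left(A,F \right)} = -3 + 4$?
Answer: $-1891$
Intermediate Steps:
$K{\left(A,F \right)} = 1$
$\left(-1073 - 818\right) K{\left(7,-33 \right)} = \left(-1073 - 818\right) 1 = \left(-1891\right) 1 = -1891$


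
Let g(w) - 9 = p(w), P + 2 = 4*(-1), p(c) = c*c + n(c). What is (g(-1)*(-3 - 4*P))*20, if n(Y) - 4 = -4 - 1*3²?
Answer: 420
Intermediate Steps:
n(Y) = -9 (n(Y) = 4 + (-4 - 1*3²) = 4 + (-4 - 1*9) = 4 + (-4 - 9) = 4 - 13 = -9)
p(c) = -9 + c² (p(c) = c*c - 9 = c² - 9 = -9 + c²)
P = -6 (P = -2 + 4*(-1) = -2 - 4 = -6)
g(w) = w² (g(w) = 9 + (-9 + w²) = w²)
(g(-1)*(-3 - 4*P))*20 = ((-1)²*(-3 - 4*(-6)))*20 = (1*(-3 + 24))*20 = (1*21)*20 = 21*20 = 420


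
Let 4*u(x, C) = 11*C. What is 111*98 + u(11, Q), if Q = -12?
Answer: 10845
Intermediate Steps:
u(x, C) = 11*C/4 (u(x, C) = (11*C)/4 = 11*C/4)
111*98 + u(11, Q) = 111*98 + (11/4)*(-12) = 10878 - 33 = 10845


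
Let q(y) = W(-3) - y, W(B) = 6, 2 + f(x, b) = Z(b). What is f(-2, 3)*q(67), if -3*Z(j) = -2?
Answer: 244/3 ≈ 81.333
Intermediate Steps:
Z(j) = ⅔ (Z(j) = -⅓*(-2) = ⅔)
f(x, b) = -4/3 (f(x, b) = -2 + ⅔ = -4/3)
q(y) = 6 - y
f(-2, 3)*q(67) = -4*(6 - 1*67)/3 = -4*(6 - 67)/3 = -4/3*(-61) = 244/3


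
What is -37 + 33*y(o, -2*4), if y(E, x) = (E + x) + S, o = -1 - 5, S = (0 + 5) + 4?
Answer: -202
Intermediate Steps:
S = 9 (S = 5 + 4 = 9)
o = -6
y(E, x) = 9 + E + x (y(E, x) = (E + x) + 9 = 9 + E + x)
-37 + 33*y(o, -2*4) = -37 + 33*(9 - 6 - 2*4) = -37 + 33*(9 - 6 - 8) = -37 + 33*(-5) = -37 - 165 = -202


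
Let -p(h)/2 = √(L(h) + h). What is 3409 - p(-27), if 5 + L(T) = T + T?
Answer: 3409 + 2*I*√86 ≈ 3409.0 + 18.547*I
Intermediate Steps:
L(T) = -5 + 2*T (L(T) = -5 + (T + T) = -5 + 2*T)
p(h) = -2*√(-5 + 3*h) (p(h) = -2*√((-5 + 2*h) + h) = -2*√(-5 + 3*h))
3409 - p(-27) = 3409 - (-2)*√(-5 + 3*(-27)) = 3409 - (-2)*√(-5 - 81) = 3409 - (-2)*√(-86) = 3409 - (-2)*I*√86 = 3409 + 2*I*√86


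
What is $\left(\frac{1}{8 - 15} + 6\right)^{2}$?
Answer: $\frac{1681}{49} \approx 34.306$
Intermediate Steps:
$\left(\frac{1}{8 - 15} + 6\right)^{2} = \left(\frac{1}{-7} + 6\right)^{2} = \left(- \frac{1}{7} + 6\right)^{2} = \left(\frac{41}{7}\right)^{2} = \frac{1681}{49}$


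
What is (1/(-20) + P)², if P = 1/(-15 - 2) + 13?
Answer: 19210689/115600 ≈ 166.18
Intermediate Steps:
P = 220/17 (P = 1/(-17) + 13 = -1/17 + 13 = 220/17 ≈ 12.941)
(1/(-20) + P)² = (1/(-20) + 220/17)² = (-1/20 + 220/17)² = (4383/340)² = 19210689/115600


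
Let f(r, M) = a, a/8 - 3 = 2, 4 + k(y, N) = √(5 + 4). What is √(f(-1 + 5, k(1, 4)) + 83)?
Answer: √123 ≈ 11.091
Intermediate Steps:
k(y, N) = -1 (k(y, N) = -4 + √(5 + 4) = -4 + √9 = -4 + 3 = -1)
a = 40 (a = 24 + 8*2 = 24 + 16 = 40)
f(r, M) = 40
√(f(-1 + 5, k(1, 4)) + 83) = √(40 + 83) = √123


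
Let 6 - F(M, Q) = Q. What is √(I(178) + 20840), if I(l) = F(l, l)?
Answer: 2*√5167 ≈ 143.76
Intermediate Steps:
F(M, Q) = 6 - Q
I(l) = 6 - l
√(I(178) + 20840) = √((6 - 1*178) + 20840) = √((6 - 178) + 20840) = √(-172 + 20840) = √20668 = 2*√5167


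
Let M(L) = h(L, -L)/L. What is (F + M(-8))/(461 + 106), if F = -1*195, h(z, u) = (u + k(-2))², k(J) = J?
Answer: -19/54 ≈ -0.35185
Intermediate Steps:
h(z, u) = (-2 + u)² (h(z, u) = (u - 2)² = (-2 + u)²)
M(L) = (-2 - L)²/L
F = -195
(F + M(-8))/(461 + 106) = (-195 + (2 - 8)²/(-8))/(461 + 106) = (-195 - ⅛*(-6)²)/567 = (-195 - ⅛*36)*(1/567) = (-195 - 9/2)*(1/567) = -399/2*1/567 = -19/54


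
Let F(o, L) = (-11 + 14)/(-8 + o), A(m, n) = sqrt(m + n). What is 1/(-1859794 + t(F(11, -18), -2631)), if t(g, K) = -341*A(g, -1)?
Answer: -1/1859794 ≈ -5.3769e-7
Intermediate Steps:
F(o, L) = 3/(-8 + o)
t(g, K) = -341*sqrt(-1 + g) (t(g, K) = -341*sqrt(g - 1) = -341*sqrt(-1 + g))
1/(-1859794 + t(F(11, -18), -2631)) = 1/(-1859794 - 341*sqrt(-1 + 3/(-8 + 11))) = 1/(-1859794 - 341*sqrt(-1 + 3/3)) = 1/(-1859794 - 341*sqrt(-1 + 3*(1/3))) = 1/(-1859794 - 341*sqrt(-1 + 1)) = 1/(-1859794 - 341*sqrt(0)) = 1/(-1859794 - 341*0) = 1/(-1859794 + 0) = 1/(-1859794) = -1/1859794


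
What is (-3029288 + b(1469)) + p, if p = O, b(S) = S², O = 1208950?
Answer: 337623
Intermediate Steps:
p = 1208950
(-3029288 + b(1469)) + p = (-3029288 + 1469²) + 1208950 = (-3029288 + 2157961) + 1208950 = -871327 + 1208950 = 337623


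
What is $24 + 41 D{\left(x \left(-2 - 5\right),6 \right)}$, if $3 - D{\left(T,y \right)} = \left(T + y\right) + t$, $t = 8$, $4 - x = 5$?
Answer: $-714$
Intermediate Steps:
$x = -1$ ($x = 4 - 5 = -1$)
$D{\left(T,y \right)} = -5 - T - y$ ($D{\left(T,y \right)} = 3 - \left(\left(T + y\right) + 8\right) = 3 - \left(8 + T + y\right) = -5 - T - y$)
$24 + 41 D{\left(x \left(-2 - 5\right),6 \right)} = 24 + 41 \left(-5 - - (-2 - 5) - 6\right) = 24 + 41 \left(-5 - \left(-1\right) \left(-7\right) - 6\right) = 24 + 41 \left(-5 - 7 - 6\right) = 24 + 41 \left(-18\right) = 24 - 738 = -714$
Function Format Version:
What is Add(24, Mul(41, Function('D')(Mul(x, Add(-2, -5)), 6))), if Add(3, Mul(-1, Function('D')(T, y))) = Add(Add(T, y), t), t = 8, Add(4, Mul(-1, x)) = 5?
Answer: -714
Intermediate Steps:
x = -1 (x = Add(4, Mul(-1, 5)) = Add(4, -5) = -1)
Function('D')(T, y) = Add(-5, Mul(-1, T), Mul(-1, y)) (Function('D')(T, y) = Add(3, Mul(-1, Add(Add(T, y), 8))) = Add(3, Mul(-1, Add(8, T, y))) = Add(3, Add(-8, Mul(-1, T), Mul(-1, y))) = Add(-5, Mul(-1, T), Mul(-1, y)))
Add(24, Mul(41, Function('D')(Mul(x, Add(-2, -5)), 6))) = Add(24, Mul(41, Add(-5, Mul(-1, Mul(-1, Add(-2, -5))), Mul(-1, 6)))) = Add(24, Mul(41, Add(-5, Mul(-1, Mul(-1, -7)), -6))) = Add(24, Mul(41, Add(-5, Mul(-1, 7), -6))) = Add(24, Mul(41, Add(-5, -7, -6))) = Add(24, Mul(41, -18)) = Add(24, -738) = -714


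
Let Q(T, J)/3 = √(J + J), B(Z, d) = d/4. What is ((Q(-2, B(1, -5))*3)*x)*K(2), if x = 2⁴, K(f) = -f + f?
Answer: 0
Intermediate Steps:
K(f) = 0
B(Z, d) = d/4 (B(Z, d) = d*(¼) = d/4)
Q(T, J) = 3*√2*√J (Q(T, J) = 3*√(J + J) = 3*√(2*J) = 3*(√2*√J) = 3*√2*√J)
x = 16
((Q(-2, B(1, -5))*3)*x)*K(2) = (((3*√2*√((¼)*(-5)))*3)*16)*0 = (((3*√2*√(-5/4))*3)*16)*0 = (((3*√2*(I*√5/2))*3)*16)*0 = (((3*I*√10/2)*3)*16)*0 = ((9*I*√10/2)*16)*0 = (72*I*√10)*0 = 0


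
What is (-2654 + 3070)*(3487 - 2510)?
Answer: 406432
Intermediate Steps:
(-2654 + 3070)*(3487 - 2510) = 416*977 = 406432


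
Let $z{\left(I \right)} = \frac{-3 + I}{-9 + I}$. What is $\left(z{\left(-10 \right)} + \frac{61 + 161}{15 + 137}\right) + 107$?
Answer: $\frac{8295}{76} \approx 109.14$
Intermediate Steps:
$z{\left(I \right)} = \frac{-3 + I}{-9 + I}$
$\left(z{\left(-10 \right)} + \frac{61 + 161}{15 + 137}\right) + 107 = \left(\frac{-3 - 10}{-9 - 10} + \frac{61 + 161}{15 + 137}\right) + 107 = \left(\frac{1}{-19} \left(-13\right) + \frac{222}{152}\right) + 107 = \left(\left(- \frac{1}{19}\right) \left(-13\right) + 222 \cdot \frac{1}{152}\right) + 107 = \left(\frac{13}{19} + \frac{111}{76}\right) + 107 = \frac{163}{76} + 107 = \frac{8295}{76}$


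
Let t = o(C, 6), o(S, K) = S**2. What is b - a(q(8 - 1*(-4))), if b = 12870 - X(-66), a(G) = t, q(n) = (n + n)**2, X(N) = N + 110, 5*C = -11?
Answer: 320529/25 ≈ 12821.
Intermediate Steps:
C = -11/5 (C = (1/5)*(-11) = -11/5 ≈ -2.2000)
X(N) = 110 + N
q(n) = 4*n**2 (q(n) = (2*n)**2 = 4*n**2)
t = 121/25 (t = (-11/5)**2 = 121/25 ≈ 4.8400)
a(G) = 121/25
b = 12826 (b = 12870 - (110 - 66) = 12870 - 1*44 = 12870 - 44 = 12826)
b - a(q(8 - 1*(-4))) = 12826 - 1*121/25 = 12826 - 121/25 = 320529/25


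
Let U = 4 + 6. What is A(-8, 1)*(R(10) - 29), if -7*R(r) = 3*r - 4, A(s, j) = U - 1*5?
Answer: -1145/7 ≈ -163.57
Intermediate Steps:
U = 10
A(s, j) = 5 (A(s, j) = 10 - 1*5 = 10 - 5 = 5)
R(r) = 4/7 - 3*r/7 (R(r) = -(3*r - 4)/7 = -(-4 + 3*r)/7 = 4/7 - 3*r/7)
A(-8, 1)*(R(10) - 29) = 5*((4/7 - 3/7*10) - 29) = 5*((4/7 - 30/7) - 29) = 5*(-26/7 - 29) = 5*(-229/7) = -1145/7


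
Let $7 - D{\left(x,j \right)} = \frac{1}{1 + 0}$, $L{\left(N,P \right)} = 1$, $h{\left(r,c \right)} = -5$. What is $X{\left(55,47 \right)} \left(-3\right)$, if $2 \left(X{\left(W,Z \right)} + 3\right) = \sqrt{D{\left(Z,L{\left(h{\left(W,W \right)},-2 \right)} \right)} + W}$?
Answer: $9 - \frac{3 \sqrt{61}}{2} \approx -2.7154$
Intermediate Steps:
$D{\left(x,j \right)} = 6$ ($D{\left(x,j \right)} = 7 - \frac{1}{1 + 0} = 7 - 1^{-1} = 7 - 1 = 6$)
$X{\left(W,Z \right)} = -3 + \frac{\sqrt{6 + W}}{2}$
$X{\left(55,47 \right)} \left(-3\right) = \left(-3 + \frac{\sqrt{6 + 55}}{2}\right) \left(-3\right) = \left(-3 + \frac{\sqrt{61}}{2}\right) \left(-3\right) = 9 - \frac{3 \sqrt{61}}{2}$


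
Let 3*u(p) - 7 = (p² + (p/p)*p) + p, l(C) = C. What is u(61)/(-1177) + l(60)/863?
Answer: -282790/277023 ≈ -1.0208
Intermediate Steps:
u(p) = 7/3 + p²/3 + 2*p/3 (u(p) = 7/3 + ((p² + (p/p)*p) + p)/3 = 7/3 + ((p² + 1*p) + p)/3 = 7/3 + ((p² + p) + p)/3 = 7/3 + ((p + p²) + p)/3 = 7/3 + (p² + 2*p)/3 = 7/3 + (p²/3 + 2*p/3) = 7/3 + p²/3 + 2*p/3)
u(61)/(-1177) + l(60)/863 = (7/3 + (⅓)*61² + (⅔)*61)/(-1177) + 60/863 = (7/3 + (⅓)*3721 + 122/3)*(-1/1177) + 60*(1/863) = (7/3 + 3721/3 + 122/3)*(-1/1177) + 60/863 = (3850/3)*(-1/1177) + 60/863 = -350/321 + 60/863 = -282790/277023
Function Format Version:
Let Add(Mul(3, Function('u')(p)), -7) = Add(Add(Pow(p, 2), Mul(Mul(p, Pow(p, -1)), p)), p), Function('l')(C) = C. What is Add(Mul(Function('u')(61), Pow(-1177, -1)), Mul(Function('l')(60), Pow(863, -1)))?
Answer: Rational(-282790, 277023) ≈ -1.0208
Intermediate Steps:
Function('u')(p) = Add(Rational(7, 3), Mul(Rational(1, 3), Pow(p, 2)), Mul(Rational(2, 3), p)) (Function('u')(p) = Add(Rational(7, 3), Mul(Rational(1, 3), Add(Add(Pow(p, 2), Mul(Mul(p, Pow(p, -1)), p)), p))) = Add(Rational(7, 3), Mul(Rational(1, 3), Add(Add(Pow(p, 2), Mul(1, p)), p))) = Add(Rational(7, 3), Mul(Rational(1, 3), Add(Add(Pow(p, 2), p), p))) = Add(Rational(7, 3), Mul(Rational(1, 3), Add(Add(p, Pow(p, 2)), p))) = Add(Rational(7, 3), Mul(Rational(1, 3), Add(Pow(p, 2), Mul(2, p)))) = Add(Rational(7, 3), Add(Mul(Rational(1, 3), Pow(p, 2)), Mul(Rational(2, 3), p))) = Add(Rational(7, 3), Mul(Rational(1, 3), Pow(p, 2)), Mul(Rational(2, 3), p)))
Add(Mul(Function('u')(61), Pow(-1177, -1)), Mul(Function('l')(60), Pow(863, -1))) = Add(Mul(Add(Rational(7, 3), Mul(Rational(1, 3), Pow(61, 2)), Mul(Rational(2, 3), 61)), Pow(-1177, -1)), Mul(60, Pow(863, -1))) = Add(Mul(Add(Rational(7, 3), Mul(Rational(1, 3), 3721), Rational(122, 3)), Rational(-1, 1177)), Mul(60, Rational(1, 863))) = Add(Mul(Add(Rational(7, 3), Rational(3721, 3), Rational(122, 3)), Rational(-1, 1177)), Rational(60, 863)) = Add(Mul(Rational(3850, 3), Rational(-1, 1177)), Rational(60, 863)) = Add(Rational(-350, 321), Rational(60, 863)) = Rational(-282790, 277023)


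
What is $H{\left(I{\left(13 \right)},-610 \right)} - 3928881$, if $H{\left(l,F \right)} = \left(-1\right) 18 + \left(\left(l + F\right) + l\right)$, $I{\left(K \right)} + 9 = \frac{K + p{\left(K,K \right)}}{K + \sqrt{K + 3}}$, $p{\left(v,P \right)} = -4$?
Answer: $- \frac{66801941}{17} \approx -3.9295 \cdot 10^{6}$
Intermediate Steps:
$I{\left(K \right)} = -9 + \frac{-4 + K}{K + \sqrt{3 + K}}$ ($I{\left(K \right)} = -9 + \frac{K - 4}{K + \sqrt{K + 3}} = -9 + \frac{-4 + K}{K + \sqrt{3 + K}}$)
$H{\left(l,F \right)} = -18 + F + 2 l$ ($H{\left(l,F \right)} = -18 + \left(\left(F + l\right) + l\right) = -18 + \left(F + 2 l\right) = -18 + F + 2 l$)
$H{\left(I{\left(13 \right)},-610 \right)} - 3928881 = \left(-18 - 610 + 2 \frac{-4 - 9 \sqrt{3 + 13} - 104}{13 + \sqrt{3 + 13}}\right) - 3928881 = \left(-18 - 610 + 2 \frac{-4 - 9 \sqrt{16} - 104}{13 + \sqrt{16}}\right) - 3928881 = \left(-18 - 610 + 2 \frac{-4 - 36 - 104}{13 + 4}\right) - 3928881 = \left(-18 - 610 + 2 \frac{-4 - 36 - 104}{17}\right) - 3928881 = \left(-18 - 610 + 2 \cdot \frac{1}{17} \left(-144\right)\right) - 3928881 = \left(-18 - 610 + 2 \left(- \frac{144}{17}\right)\right) - 3928881 = \left(-18 - 610 - \frac{288}{17}\right) - 3928881 = - \frac{10964}{17} - 3928881 = - \frac{66801941}{17}$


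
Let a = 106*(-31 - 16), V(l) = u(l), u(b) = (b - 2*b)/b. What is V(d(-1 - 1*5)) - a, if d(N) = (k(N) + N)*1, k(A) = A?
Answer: 4981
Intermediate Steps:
u(b) = -1 (u(b) = (-b)/b = -1)
d(N) = 2*N (d(N) = (N + N)*1 = (2*N)*1 = 2*N)
V(l) = -1
a = -4982 (a = 106*(-47) = -4982)
V(d(-1 - 1*5)) - a = -1 - 1*(-4982) = -1 + 4982 = 4981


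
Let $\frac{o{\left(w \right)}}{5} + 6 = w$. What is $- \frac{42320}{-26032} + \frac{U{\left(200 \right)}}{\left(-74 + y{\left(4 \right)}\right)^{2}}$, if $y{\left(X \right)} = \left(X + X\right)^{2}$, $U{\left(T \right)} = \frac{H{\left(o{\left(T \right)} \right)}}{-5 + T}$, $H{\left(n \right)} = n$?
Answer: $\frac{5315569}{3172650} \approx 1.6754$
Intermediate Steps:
$o{\left(w \right)} = -30 + 5 w$
$U{\left(T \right)} = \frac{-30 + 5 T}{-5 + T}$
$y{\left(X \right)} = 4 X^{2}$ ($y{\left(X \right)} = \left(2 X\right)^{2} = 4 X^{2}$)
$- \frac{42320}{-26032} + \frac{U{\left(200 \right)}}{\left(-74 + y{\left(4 \right)}\right)^{2}} = - \frac{42320}{-26032} + \frac{5 \frac{1}{-5 + 200} \left(-6 + 200\right)}{\left(-74 + 4 \cdot 4^{2}\right)^{2}} = \left(-42320\right) \left(- \frac{1}{26032}\right) + \frac{5 \cdot \frac{1}{195} \cdot 194}{\left(-74 + 4 \cdot 16\right)^{2}} = \frac{2645}{1627} + \frac{5 \cdot \frac{1}{195} \cdot 194}{\left(-74 + 64\right)^{2}} = \frac{2645}{1627} + \frac{194}{39 \left(-10\right)^{2}} = \frac{2645}{1627} + \frac{194}{39 \cdot 100} = \frac{2645}{1627} + \frac{194}{39} \cdot \frac{1}{100} = \frac{2645}{1627} + \frac{97}{1950} = \frac{5315569}{3172650}$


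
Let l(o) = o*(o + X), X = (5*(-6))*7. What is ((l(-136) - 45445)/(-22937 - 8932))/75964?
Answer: -179/268988524 ≈ -6.6546e-7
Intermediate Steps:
X = -210 (X = -30*7 = -210)
l(o) = o*(-210 + o) (l(o) = o*(o - 210) = o*(-210 + o))
((l(-136) - 45445)/(-22937 - 8932))/75964 = ((-136*(-210 - 136) - 45445)/(-22937 - 8932))/75964 = ((-136*(-346) - 45445)/(-31869))*(1/75964) = ((47056 - 45445)*(-1/31869))*(1/75964) = (1611*(-1/31869))*(1/75964) = -179/3541*1/75964 = -179/268988524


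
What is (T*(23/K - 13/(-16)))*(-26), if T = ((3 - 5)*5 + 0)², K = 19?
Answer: -199875/38 ≈ -5259.9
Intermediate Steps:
T = 100 (T = (-2*5 + 0)² = (-10 + 0)² = (-10)² = 100)
(T*(23/K - 13/(-16)))*(-26) = (100*(23/19 - 13/(-16)))*(-26) = (100*(23*(1/19) - 13*(-1/16)))*(-26) = (100*(23/19 + 13/16))*(-26) = (100*(615/304))*(-26) = (15375/76)*(-26) = -199875/38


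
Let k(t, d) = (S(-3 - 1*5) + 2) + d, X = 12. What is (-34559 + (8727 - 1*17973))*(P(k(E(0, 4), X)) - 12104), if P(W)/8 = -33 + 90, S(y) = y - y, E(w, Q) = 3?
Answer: 510240640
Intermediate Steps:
S(y) = 0
k(t, d) = 2 + d (k(t, d) = (0 + 2) + d = 2 + d)
P(W) = 456 (P(W) = 8*(-33 + 90) = 8*57 = 456)
(-34559 + (8727 - 1*17973))*(P(k(E(0, 4), X)) - 12104) = (-34559 + (8727 - 1*17973))*(456 - 12104) = (-34559 + (8727 - 17973))*(-11648) = (-34559 - 9246)*(-11648) = -43805*(-11648) = 510240640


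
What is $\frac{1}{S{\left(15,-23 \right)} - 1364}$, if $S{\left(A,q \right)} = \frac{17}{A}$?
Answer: $- \frac{15}{20443} \approx -0.00073375$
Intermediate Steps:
$\frac{1}{S{\left(15,-23 \right)} - 1364} = \frac{1}{\frac{17}{15} - 1364} = \frac{1}{- \frac{20443}{15}} = - \frac{15}{20443}$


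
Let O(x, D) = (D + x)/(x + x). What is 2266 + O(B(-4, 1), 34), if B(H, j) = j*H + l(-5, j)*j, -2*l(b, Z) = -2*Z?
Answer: 13565/6 ≈ 2260.8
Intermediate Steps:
l(b, Z) = Z (l(b, Z) = -(-1)*Z = Z)
B(H, j) = j**2 + H*j (B(H, j) = j*H + j*j = H*j + j**2 = j**2 + H*j)
O(x, D) = (D + x)/(2*x) (O(x, D) = (D + x)/((2*x)) = (D + x)*(1/(2*x)) = (D + x)/(2*x))
2266 + O(B(-4, 1), 34) = 2266 + (34 + 1*(-4 + 1))/(2*((1*(-4 + 1)))) = 2266 + (34 + 1*(-3))/(2*((1*(-3)))) = 2266 + (1/2)*(34 - 3)/(-3) = 2266 + (1/2)*(-1/3)*31 = 2266 - 31/6 = 13565/6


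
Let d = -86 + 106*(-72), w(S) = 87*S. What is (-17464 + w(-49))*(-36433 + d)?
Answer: 959268777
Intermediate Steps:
d = -7718 (d = -86 - 7632 = -7718)
(-17464 + w(-49))*(-36433 + d) = (-17464 + 87*(-49))*(-36433 - 7718) = (-17464 - 4263)*(-44151) = -21727*(-44151) = 959268777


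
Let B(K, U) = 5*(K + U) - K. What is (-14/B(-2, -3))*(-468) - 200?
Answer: -11152/23 ≈ -484.87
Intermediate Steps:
B(K, U) = 4*K + 5*U (B(K, U) = (5*K + 5*U) - K = 4*K + 5*U)
(-14/B(-2, -3))*(-468) - 200 = (-14/(4*(-2) + 5*(-3)))*(-468) - 200 = (-14/(-8 - 15))*(-468) - 200 = (-14/(-23))*(-468) - 200 = -1/23*(-14)*(-468) - 200 = (14/23)*(-468) - 200 = -6552/23 - 200 = -11152/23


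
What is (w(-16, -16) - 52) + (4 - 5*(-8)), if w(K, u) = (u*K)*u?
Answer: -4104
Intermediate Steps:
w(K, u) = K*u² (w(K, u) = (K*u)*u = K*u²)
(w(-16, -16) - 52) + (4 - 5*(-8)) = (-16*(-16)² - 52) + (4 - 5*(-8)) = (-16*256 - 52) + (4 + 40) = (-4096 - 52) + 44 = -4148 + 44 = -4104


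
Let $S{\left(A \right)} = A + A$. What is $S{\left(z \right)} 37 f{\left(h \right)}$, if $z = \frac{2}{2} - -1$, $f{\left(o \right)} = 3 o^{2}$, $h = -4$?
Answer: $7104$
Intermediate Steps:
$z = 2$ ($z = 2 \cdot \frac{1}{2} + 1 = 1 + 1 = 2$)
$S{\left(A \right)} = 2 A$
$S{\left(z \right)} 37 f{\left(h \right)} = 2 \cdot 2 \cdot 37 \cdot 3 \left(-4\right)^{2} = 4 \cdot 37 \cdot 3 \cdot 16 = 148 \cdot 48 = 7104$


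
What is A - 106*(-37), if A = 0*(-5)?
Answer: 3922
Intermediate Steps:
A = 0
A - 106*(-37) = 0 - 106*(-37) = 0 + 3922 = 3922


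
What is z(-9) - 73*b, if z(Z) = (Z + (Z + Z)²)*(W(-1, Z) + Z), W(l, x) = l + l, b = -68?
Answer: 1499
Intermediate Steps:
W(l, x) = 2*l
z(Z) = (-2 + Z)*(Z + 4*Z²) (z(Z) = (Z + (Z + Z)²)*(2*(-1) + Z) = (Z + (2*Z)²)*(-2 + Z) = (Z + 4*Z²)*(-2 + Z) = (-2 + Z)*(Z + 4*Z²))
z(-9) - 73*b = -9*(-2 - 7*(-9) + 4*(-9)²) - 73*(-68) = -9*(-2 + 63 + 4*81) + 4964 = -9*(-2 + 63 + 324) + 4964 = -9*385 + 4964 = -3465 + 4964 = 1499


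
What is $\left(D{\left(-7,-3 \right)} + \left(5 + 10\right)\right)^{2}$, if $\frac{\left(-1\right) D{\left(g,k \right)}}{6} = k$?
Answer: $1089$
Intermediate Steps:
$D{\left(g,k \right)} = - 6 k$
$\left(D{\left(-7,-3 \right)} + \left(5 + 10\right)\right)^{2} = \left(\left(-6\right) \left(-3\right) + \left(5 + 10\right)\right)^{2} = \left(18 + 15\right)^{2} = 33^{2} = 1089$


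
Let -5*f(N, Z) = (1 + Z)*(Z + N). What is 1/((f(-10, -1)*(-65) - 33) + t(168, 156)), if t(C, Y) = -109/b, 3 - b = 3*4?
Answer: -9/188 ≈ -0.047872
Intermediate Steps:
b = -9 (b = 3 - 3*4 = 3 - 1*12 = 3 - 12 = -9)
t(C, Y) = 109/9 (t(C, Y) = -109/(-9) = -109*(-⅑) = 109/9)
f(N, Z) = -(1 + Z)*(N + Z)/5 (f(N, Z) = -(1 + Z)*(Z + N)/5 = -(1 + Z)*(N + Z)/5)
1/((f(-10, -1)*(-65) - 33) + t(168, 156)) = 1/(((-⅕*(-10) - ⅕*(-1) - ⅕*(-1)² - ⅕*(-10)*(-1))*(-65) - 33) + 109/9) = 1/(((2 + ⅕ - ⅕*1 - 2)*(-65) - 33) + 109/9) = 1/(((2 + ⅕ - ⅕ - 2)*(-65) - 33) + 109/9) = 1/((0*(-65) - 33) + 109/9) = 1/((0 - 33) + 109/9) = 1/(-33 + 109/9) = 1/(-188/9) = -9/188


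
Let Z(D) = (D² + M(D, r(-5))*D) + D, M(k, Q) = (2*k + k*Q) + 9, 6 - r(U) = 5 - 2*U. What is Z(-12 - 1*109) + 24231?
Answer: -64825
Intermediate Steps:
r(U) = 1 + 2*U (r(U) = 6 - (5 - 2*U) = 6 + (-5 + 2*U) = 1 + 2*U)
M(k, Q) = 9 + 2*k + Q*k (M(k, Q) = (2*k + Q*k) + 9 = 9 + 2*k + Q*k)
Z(D) = D + D² + D*(9 - 7*D) (Z(D) = (D² + (9 + 2*D + (1 + 2*(-5))*D)*D) + D = (D² + (9 + 2*D + (1 - 10)*D)*D) + D = (D² + (9 + 2*D - 9*D)*D) + D = (D² + (9 - 7*D)*D) + D = (D² + D*(9 - 7*D)) + D = D + D² + D*(9 - 7*D))
Z(-12 - 1*109) + 24231 = 2*(-12 - 1*109)*(5 - 3*(-12 - 1*109)) + 24231 = 2*(-12 - 109)*(5 - 3*(-12 - 109)) + 24231 = 2*(-121)*(5 - 3*(-121)) + 24231 = 2*(-121)*(5 + 363) + 24231 = 2*(-121)*368 + 24231 = -89056 + 24231 = -64825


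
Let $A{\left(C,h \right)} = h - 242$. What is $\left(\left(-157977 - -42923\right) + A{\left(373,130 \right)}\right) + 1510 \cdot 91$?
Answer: $22244$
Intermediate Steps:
$A{\left(C,h \right)} = -242 + h$
$\left(\left(-157977 - -42923\right) + A{\left(373,130 \right)}\right) + 1510 \cdot 91 = \left(\left(-157977 - -42923\right) + \left(-242 + 130\right)\right) + 1510 \cdot 91 = \left(\left(-157977 + 42923\right) - 112\right) + 137410 = \left(-115054 - 112\right) + 137410 = -115166 + 137410 = 22244$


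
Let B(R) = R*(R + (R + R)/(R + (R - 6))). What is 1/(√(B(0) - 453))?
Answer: -I*√453/453 ≈ -0.046984*I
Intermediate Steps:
B(R) = R*(R + 2*R/(-6 + 2*R)) (B(R) = R*(R + (2*R)/(R + (-6 + R))) = R*(R + (2*R)/(-6 + 2*R)) = R*(R + 2*R/(-6 + 2*R)))
1/(√(B(0) - 453)) = 1/(√(0²*(-2 + 0)/(-3 + 0) - 453)) = 1/(√(0*(-2)/(-3) - 453)) = 1/(√(0*(-⅓)*(-2) - 453)) = 1/(√(0 - 453)) = 1/(√(-453)) = 1/(I*√453) = -I*√453/453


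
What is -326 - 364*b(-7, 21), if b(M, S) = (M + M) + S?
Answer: -2874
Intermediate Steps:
b(M, S) = S + 2*M (b(M, S) = 2*M + S = S + 2*M)
-326 - 364*b(-7, 21) = -326 - 364*(21 + 2*(-7)) = -326 - 364*(21 - 14) = -326 - 364*7 = -326 - 2548 = -2874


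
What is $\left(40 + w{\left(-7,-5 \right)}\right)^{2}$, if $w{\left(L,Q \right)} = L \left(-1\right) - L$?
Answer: $2916$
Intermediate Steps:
$w{\left(L,Q \right)} = - 2 L$ ($w{\left(L,Q \right)} = - L - L = - 2 L$)
$\left(40 + w{\left(-7,-5 \right)}\right)^{2} = \left(40 - -14\right)^{2} = \left(40 + 14\right)^{2} = 54^{2} = 2916$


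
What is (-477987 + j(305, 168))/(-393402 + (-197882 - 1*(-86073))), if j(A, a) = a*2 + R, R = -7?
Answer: 477658/505211 ≈ 0.94546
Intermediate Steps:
j(A, a) = -7 + 2*a (j(A, a) = a*2 - 7 = 2*a - 7 = -7 + 2*a)
(-477987 + j(305, 168))/(-393402 + (-197882 - 1*(-86073))) = (-477987 + (-7 + 2*168))/(-393402 + (-197882 - 1*(-86073))) = (-477987 + (-7 + 336))/(-393402 + (-197882 + 86073)) = (-477987 + 329)/(-393402 - 111809) = -477658/(-505211) = -477658*(-1/505211) = 477658/505211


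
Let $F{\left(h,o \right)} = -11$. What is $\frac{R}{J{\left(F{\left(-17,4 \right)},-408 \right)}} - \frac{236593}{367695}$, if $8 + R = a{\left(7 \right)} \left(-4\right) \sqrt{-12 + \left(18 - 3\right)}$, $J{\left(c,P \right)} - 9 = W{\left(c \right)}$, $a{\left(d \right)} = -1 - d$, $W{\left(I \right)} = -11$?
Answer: $\frac{1234187}{367695} - 16 \sqrt{3} \approx -24.356$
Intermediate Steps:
$J{\left(c,P \right)} = -2$ ($J{\left(c,P \right)} = 9 - 11 = -2$)
$R = -8 + 32 \sqrt{3}$ ($R = -8 + \left(-1 - 7\right) \left(-4\right) \sqrt{-12 + \left(18 - 3\right)} = -8 + \left(-8\right) \left(-4\right) \sqrt{-12 + 15} = -8 + 32 \sqrt{3} \approx 47.426$)
$\frac{R}{J{\left(F{\left(-17,4 \right)},-408 \right)}} - \frac{236593}{367695} = \frac{-8 + 32 \sqrt{3}}{-2} - \frac{236593}{367695} = \left(-8 + 32 \sqrt{3}\right) \left(- \frac{1}{2}\right) - \frac{236593}{367695} = \left(4 - 16 \sqrt{3}\right) - \frac{236593}{367695} = \frac{1234187}{367695} - 16 \sqrt{3}$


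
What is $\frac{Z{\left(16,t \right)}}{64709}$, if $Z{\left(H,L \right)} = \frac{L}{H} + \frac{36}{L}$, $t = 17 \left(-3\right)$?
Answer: $- \frac{1059}{17600848} \approx -6.0168 \cdot 10^{-5}$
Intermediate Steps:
$t = -51$
$Z{\left(H,L \right)} = \frac{36}{L} + \frac{L}{H}$
$\frac{Z{\left(16,t \right)}}{64709} = \frac{\frac{36}{-51} - \frac{51}{16}}{64709} = \left(36 \left(- \frac{1}{51}\right) - \frac{51}{16}\right) \frac{1}{64709} = \left(- \frac{12}{17} - \frac{51}{16}\right) \frac{1}{64709} = \left(- \frac{1059}{272}\right) \frac{1}{64709} = - \frac{1059}{17600848}$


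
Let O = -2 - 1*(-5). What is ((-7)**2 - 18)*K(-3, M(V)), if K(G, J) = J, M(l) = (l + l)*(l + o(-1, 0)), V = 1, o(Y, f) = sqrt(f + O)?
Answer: 62 + 62*sqrt(3) ≈ 169.39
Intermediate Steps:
O = 3 (O = -2 + 5 = 3)
o(Y, f) = sqrt(3 + f) (o(Y, f) = sqrt(f + 3) = sqrt(3 + f))
M(l) = 2*l*(l + sqrt(3)) (M(l) = (l + l)*(l + sqrt(3 + 0)) = (2*l)*(l + sqrt(3)) = 2*l*(l + sqrt(3)))
((-7)**2 - 18)*K(-3, M(V)) = ((-7)**2 - 18)*(2*1*(1 + sqrt(3))) = (49 - 18)*(2 + 2*sqrt(3)) = 31*(2 + 2*sqrt(3)) = 62 + 62*sqrt(3)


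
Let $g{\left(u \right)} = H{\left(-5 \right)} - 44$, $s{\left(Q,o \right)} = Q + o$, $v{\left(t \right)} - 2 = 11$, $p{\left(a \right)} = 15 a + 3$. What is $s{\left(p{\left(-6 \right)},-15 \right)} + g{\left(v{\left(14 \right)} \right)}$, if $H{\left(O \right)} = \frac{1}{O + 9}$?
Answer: $- \frac{583}{4} \approx -145.75$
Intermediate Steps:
$p{\left(a \right)} = 3 + 15 a$
$v{\left(t \right)} = 13$ ($v{\left(t \right)} = 2 + 11 = 13$)
$H{\left(O \right)} = \frac{1}{9 + O}$
$g{\left(u \right)} = - \frac{175}{4}$ ($g{\left(u \right)} = \frac{1}{9 - 5} - 44 = \frac{1}{4} - 44 = - \frac{175}{4}$)
$s{\left(p{\left(-6 \right)},-15 \right)} + g{\left(v{\left(14 \right)} \right)} = \left(\left(3 + 15 \left(-6\right)\right) - 15\right) - \frac{175}{4} = \left(\left(3 - 90\right) - 15\right) - \frac{175}{4} = \left(-87 - 15\right) - \frac{175}{4} = -102 - \frac{175}{4} = - \frac{583}{4}$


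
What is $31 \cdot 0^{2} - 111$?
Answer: $-111$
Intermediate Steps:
$31 \cdot 0^{2} - 111 = 31 \cdot 0 - 111 = 0 - 111 = -111$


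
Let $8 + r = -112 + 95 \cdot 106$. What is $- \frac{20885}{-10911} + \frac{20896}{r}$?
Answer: $\frac{217901003}{54282225} \approx 4.0142$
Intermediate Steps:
$r = 9950$ ($r = -8 + \left(-112 + 95 \cdot 106\right) = -8 + \left(-112 + 10070\right) = -8 + 9958 = 9950$)
$- \frac{20885}{-10911} + \frac{20896}{r} = - \frac{20885}{-10911} + \frac{20896}{9950} = \left(-20885\right) \left(- \frac{1}{10911}\right) + 20896 \cdot \frac{1}{9950} = \frac{20885}{10911} + \frac{10448}{4975} = \frac{217901003}{54282225}$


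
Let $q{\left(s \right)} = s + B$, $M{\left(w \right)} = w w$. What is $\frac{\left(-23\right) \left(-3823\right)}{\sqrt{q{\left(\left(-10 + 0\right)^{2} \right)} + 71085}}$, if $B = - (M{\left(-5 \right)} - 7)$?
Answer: $\frac{87929 \sqrt{71167}}{71167} \approx 329.6$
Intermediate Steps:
$M{\left(w \right)} = w^{2}$
$B = -18$ ($B = - (\left(-5\right)^{2} - 7) = - (25 - 7) = \left(-1\right) 18 = -18$)
$q{\left(s \right)} = -18 + s$ ($q{\left(s \right)} = s - 18 = -18 + s$)
$\frac{\left(-23\right) \left(-3823\right)}{\sqrt{q{\left(\left(-10 + 0\right)^{2} \right)} + 71085}} = \frac{\left(-23\right) \left(-3823\right)}{\sqrt{\left(-18 + \left(-10 + 0\right)^{2}\right) + 71085}} = \frac{87929}{\sqrt{\left(-18 + \left(-10\right)^{2}\right) + 71085}} = \frac{87929}{\sqrt{\left(-18 + 100\right) + 71085}} = \frac{87929}{\sqrt{82 + 71085}} = \frac{87929}{\sqrt{71167}} = 87929 \frac{\sqrt{71167}}{71167} = \frac{87929 \sqrt{71167}}{71167}$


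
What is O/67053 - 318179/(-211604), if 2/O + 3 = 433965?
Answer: 4629258495617351/3078674628626772 ≈ 1.5037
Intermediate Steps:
O = 1/216981 (O = 2/(-3 + 433965) = 2/433962 = 2*(1/433962) = 1/216981 ≈ 4.6087e-6)
O/67053 - 318179/(-211604) = (1/216981)/67053 - 318179/(-211604) = (1/216981)*(1/67053) - 318179*(-1/211604) = 1/14549226993 + 318179/211604 = 4629258495617351/3078674628626772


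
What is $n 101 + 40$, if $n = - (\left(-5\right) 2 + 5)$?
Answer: $545$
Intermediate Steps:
$n = 5$ ($n = - (-10 + 5) = \left(-1\right) \left(-5\right) = 5$)
$n 101 + 40 = 5 \cdot 101 + 40 = 505 + 40 = 545$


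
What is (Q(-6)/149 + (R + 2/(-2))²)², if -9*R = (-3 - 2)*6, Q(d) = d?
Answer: 52519009/1798281 ≈ 29.205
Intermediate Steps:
R = 10/3 (R = -(-3 - 2)*6/9 = -(-5)*6/9 = -⅑*(-30) = 10/3 ≈ 3.3333)
(Q(-6)/149 + (R + 2/(-2))²)² = (-6/149 + (10/3 + 2/(-2))²)² = (-6*1/149 + (10/3 + 2*(-½))²)² = (-6/149 + (10/3 - 1)²)² = (-6/149 + (7/3)²)² = (-6/149 + 49/9)² = (7247/1341)² = 52519009/1798281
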